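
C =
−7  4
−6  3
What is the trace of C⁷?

tr C = −4 and det C = 3, so the characteristic polynomial is λ² − (−4)λ + (3) with roots −3 and −1.
Eigenvectors give P = [[−1, −2], [−1, −3]] with P⁻¹ = [[−3, 2], [1, −1]], and C = P·diag(−3, −1)·P⁻¹.
Then C⁷ = P·diag(−2187, −1)·P⁻¹ = [[2187, 2], [2187, 3]] · [[−3, 2], [1, −1]] = [[−6559, 4372], [−6558, 4371]].

−2188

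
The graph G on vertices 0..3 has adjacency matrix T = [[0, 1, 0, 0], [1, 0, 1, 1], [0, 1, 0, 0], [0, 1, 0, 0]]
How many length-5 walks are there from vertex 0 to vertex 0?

0

The number of length-5 walks from vertex 0 to vertex 0 is entry (0,0) of T^5, where T is the adjacency matrix.
T^2 = [[1, 0, 1, 1], [0, 3, 0, 0], [1, 0, 1, 1], [1, 0, 1, 1]]
T^3 = [[0, 3, 0, 0], [3, 0, 3, 3], [0, 3, 0, 0], [0, 3, 0, 0]]
T^4 = [[3, 0, 3, 3], [0, 9, 0, 0], [3, 0, 3, 3], [3, 0, 3, 3]]
T^5 = [[0, 9, 0, 0], [9, 0, 9, 9], [0, 9, 0, 0], [0, 9, 0, 0]]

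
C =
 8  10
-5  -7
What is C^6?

tr C = 1 and det C = -6, so the characteristic polynomial is λ² − (1)λ + (-6) with roots -2 and 3.
Eigenvectors give P = [[1, 2], [-1, -1]] with P⁻¹ = [[-1, -2], [1, 1]], and C = P·diag(-2, 3)·P⁻¹.
Then C^6 = P·diag(64, 729)·P⁻¹ = [[64, 1458], [-64, -729]] · [[-1, -2], [1, 1]] = [[1394, 1330], [-665, -601]].

[[1394, 1330], [-665, -601]]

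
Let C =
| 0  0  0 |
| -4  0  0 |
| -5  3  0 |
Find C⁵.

[[0, 0, 0], [0, 0, 0], [0, 0, 0]]

C is strictly triangular, hence nilpotent: C³ = 0, so C⁵ = 0.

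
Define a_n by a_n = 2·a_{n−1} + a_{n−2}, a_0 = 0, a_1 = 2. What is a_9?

With companion matrix T = [[2, 1], [1, 0]], [a_n, a_{n−1}]ᵀ = T·[a_{n−1}, a_{n−2}]ᵀ, so [a_9, a_8]ᵀ = T⁸·[a_1, a_0]ᵀ.
T⁸ = [[985, 408], [408, 169]], giving [a_9, a_8]ᵀ = [[1970], [816]].

1970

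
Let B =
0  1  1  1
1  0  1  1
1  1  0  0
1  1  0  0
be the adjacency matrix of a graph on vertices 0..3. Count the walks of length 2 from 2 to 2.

2

The number of length-2 walks from vertex 2 to vertex 2 is entry (2,2) of B², where B is the adjacency matrix.
B² = [[3, 2, 1, 1], [2, 3, 1, 1], [1, 1, 2, 2], [1, 1, 2, 2]]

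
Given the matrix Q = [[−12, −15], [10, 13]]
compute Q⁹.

[[−40902, −60585], [40390, 60073]]

tr Q = 1 and det Q = −6, so the characteristic polynomial is λ² − (1)λ + (−6) with roots 3 and −2.
Eigenvectors give P = [[1, −3], [−1, 2]] with P⁻¹ = [[−2, −3], [−1, −1]], and Q = P·diag(3, −2)·P⁻¹.
Then Q⁹ = P·diag(19683, −512)·P⁻¹ = [[19683, 1536], [−19683, −1024]] · [[−2, −3], [−1, −1]] = [[−40902, −60585], [40390, 60073]].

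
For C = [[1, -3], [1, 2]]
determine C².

[[-2, -9], [3, 1]]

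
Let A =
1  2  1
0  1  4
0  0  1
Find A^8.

[[1, 16, 232], [0, 1, 32], [0, 0, 1]]

A = I + N where N = [[0, 2, 1], [0, 0, 4], [0, 0, 0]] is strictly upper-triangular, so N^3 = 0.
(I + N)^8 = I + 8·N + 28·N^2 = [[1, 16, 232], [0, 1, 32], [0, 0, 1]].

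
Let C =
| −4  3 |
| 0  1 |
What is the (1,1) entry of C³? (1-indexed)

−64

C² = [[16, −9], [0, 1]]
C³ = [[−64, 39], [0, 1]]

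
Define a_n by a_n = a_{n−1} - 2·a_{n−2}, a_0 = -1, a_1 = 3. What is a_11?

47

With companion matrix M = [[1, -2], [1, 0]], [a_n, a_{n−1}]ᵀ = M·[a_{n−1}, a_{n−2}]ᵀ, so [a_11, a_10]ᵀ = M¹⁰·[a_1, a_0]ᵀ.
M¹⁰ = [[23, 22], [-11, 34]], giving [a_11, a_10]ᵀ = [[47], [-67]].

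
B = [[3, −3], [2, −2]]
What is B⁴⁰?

B² = B (a projection; rank 1, trace 1), so B⁴⁰ = B.

[[3, −3], [2, −2]]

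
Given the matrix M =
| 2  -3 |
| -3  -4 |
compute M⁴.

M² = [[13, 6], [6, 25]]
M³ = [[8, -63], [-63, -118]]
M⁴ = [[205, 228], [228, 661]]

[[205, 228], [228, 661]]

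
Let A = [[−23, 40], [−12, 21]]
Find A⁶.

[[4369, −7280], [2184, −3639]]

tr A = −2 and det A = −3, so the characteristic polynomial is λ² − (−2)λ + (−3) with roots 1 and −3.
Eigenvectors give P = [[−5, 2], [−3, 1]] with P⁻¹ = [[1, −2], [3, −5]], and A = P·diag(1, −3)·P⁻¹.
Then A⁶ = P·diag(1, 729)·P⁻¹ = [[−5, 1458], [−3, 729]] · [[1, −2], [3, −5]] = [[4369, −7280], [2184, −3639]].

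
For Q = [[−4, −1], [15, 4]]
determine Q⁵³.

Q² = I (check: tr Q = 0 and det Q = −1), so Q⁵³ = Q since 53 is odd.

[[−4, −1], [15, 4]]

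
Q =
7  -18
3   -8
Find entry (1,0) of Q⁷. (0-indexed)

129

tr Q = -1 and det Q = -2, so the characteristic polynomial is λ² − (-1)λ + (-2) with roots 1 and -2.
Eigenvectors give P = [[-3, -2], [-1, -1]] with P⁻¹ = [[-1, 2], [1, -3]], and Q = P·diag(1, -2)·P⁻¹.
Then Q⁷ = P·diag(1, -128)·P⁻¹ = [[-3, 256], [-1, 128]] · [[-1, 2], [1, -3]] = [[259, -774], [129, -386]].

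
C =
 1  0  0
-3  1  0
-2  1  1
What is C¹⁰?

[[1, 0, 0], [-30, 1, 0], [-155, 10, 1]]

C = I + N where N = [[0, 0, 0], [-3, 0, 0], [-2, 1, 0]] is strictly lower-triangular, so N³ = 0.
(I + N)¹⁰ = I + 10·N + 45·N² = [[1, 0, 0], [-30, 1, 0], [-155, 10, 1]].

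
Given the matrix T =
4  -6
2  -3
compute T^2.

[[4, -6], [2, -3]]

T² = T (a projection; rank 1, trace 1), so T^2 = T.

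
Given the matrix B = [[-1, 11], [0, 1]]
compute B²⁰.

B² = I (check: tr B = 0 and det B = -1), so B²⁰ = I since 20 is even.

[[1, 0], [0, 1]]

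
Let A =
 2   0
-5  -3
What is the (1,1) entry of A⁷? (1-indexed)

128

tr A = -1 and det A = -6, so the characteristic polynomial is λ² − (-1)λ + (-6) with roots 2 and -3.
Eigenvectors give P = [[-1, 0], [1, 1]] with P⁻¹ = [[-1, 0], [1, 1]], and A = P·diag(2, -3)·P⁻¹.
Then A⁷ = P·diag(128, -2187)·P⁻¹ = [[-128, 0], [128, -2187]] · [[-1, 0], [1, 1]] = [[128, 0], [-2315, -2187]].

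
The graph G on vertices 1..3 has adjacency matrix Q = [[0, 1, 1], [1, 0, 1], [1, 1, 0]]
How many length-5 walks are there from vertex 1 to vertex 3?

The number of length-5 walks from vertex 1 to vertex 3 is entry (1,3) of Q^5, where Q is the adjacency matrix.
Q^2 = [[2, 1, 1], [1, 2, 1], [1, 1, 2]]
Q^3 = [[2, 3, 3], [3, 2, 3], [3, 3, 2]]
Q^4 = [[6, 5, 5], [5, 6, 5], [5, 5, 6]]
Q^5 = [[10, 11, 11], [11, 10, 11], [11, 11, 10]]

11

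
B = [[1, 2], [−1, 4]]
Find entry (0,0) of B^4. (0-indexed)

tr B = 5 and det B = 6, so the characteristic polynomial is λ² − (5)λ + (6) with roots 2 and 3.
Eigenvectors give P = [[2, 1], [1, 1]] with P⁻¹ = [[1, −1], [−1, 2]], and B = P·diag(2, 3)·P⁻¹.
Then B^4 = P·diag(16, 81)·P⁻¹ = [[32, 81], [16, 81]] · [[1, −1], [−1, 2]] = [[−49, 130], [−65, 146]].

−49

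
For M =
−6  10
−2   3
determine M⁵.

[[−156, 310], [−62, 123]]

tr M = −3 and det M = 2, so the characteristic polynomial is λ² − (−3)λ + (2) with roots −2 and −1.
Eigenvectors give P = [[5, 2], [2, 1]] with P⁻¹ = [[1, −2], [−2, 5]], and M = P·diag(−2, −1)·P⁻¹.
Then M⁵ = P·diag(−32, −1)·P⁻¹ = [[−160, −2], [−64, −1]] · [[1, −2], [−2, 5]] = [[−156, 310], [−62, 123]].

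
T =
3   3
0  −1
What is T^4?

T^2 = [[9, 6], [0, 1]]
T^3 = [[27, 21], [0, −1]]
T^4 = [[81, 60], [0, 1]]

[[81, 60], [0, 1]]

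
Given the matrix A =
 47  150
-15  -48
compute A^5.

[[2507, 8250], [-825, -2718]]

tr A = -1 and det A = -6, so the characteristic polynomial is λ² − (-1)λ + (-6) with roots 2 and -3.
Eigenvectors give P = [[-10, 3], [3, -1]] with P⁻¹ = [[-1, -3], [-3, -10]], and A = P·diag(2, -3)·P⁻¹.
Then A^5 = P·diag(32, -243)·P⁻¹ = [[-320, -729], [96, 243]] · [[-1, -3], [-3, -10]] = [[2507, 8250], [-825, -2718]].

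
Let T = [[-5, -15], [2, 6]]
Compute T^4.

T² = T (a projection; rank 1, trace 1), so T^4 = T.

[[-5, -15], [2, 6]]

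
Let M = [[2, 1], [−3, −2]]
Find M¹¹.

[[2, 1], [−3, −2]]

M² = I (check: tr M = 0 and det M = −1), so M¹¹ = M since 11 is odd.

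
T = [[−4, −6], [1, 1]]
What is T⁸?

[[766, 1530], [−255, −509]]

tr T = −3 and det T = 2, so the characteristic polynomial is λ² − (−3)λ + (2) with roots −1 and −2.
Eigenvectors give P = [[2, −3], [−1, 1]] with P⁻¹ = [[−1, −3], [−1, −2]], and T = P·diag(−1, −2)·P⁻¹.
Then T⁸ = P·diag(1, 256)·P⁻¹ = [[2, −768], [−1, 256]] · [[−1, −3], [−1, −2]] = [[766, 1530], [−255, −509]].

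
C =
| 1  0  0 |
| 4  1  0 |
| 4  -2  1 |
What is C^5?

C = I + N where N = [[0, 0, 0], [4, 0, 0], [4, -2, 0]] is strictly lower-triangular, so N^3 = 0.
(I + N)^5 = I + 5·N + 10·N^2 = [[1, 0, 0], [20, 1, 0], [-60, -10, 1]].

[[1, 0, 0], [20, 1, 0], [-60, -10, 1]]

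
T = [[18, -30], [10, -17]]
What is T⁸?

tr T = 1 and det T = -6, so the characteristic polynomial is λ² − (1)λ + (-6) with roots -2 and 3.
Eigenvectors give P = [[-3, 2], [-2, 1]] with P⁻¹ = [[1, -2], [2, -3]], and T = P·diag(-2, 3)·P⁻¹.
Then T⁸ = P·diag(256, 6561)·P⁻¹ = [[-768, 13122], [-512, 6561]] · [[1, -2], [2, -3]] = [[25476, -37830], [12610, -18659]].

[[25476, -37830], [12610, -18659]]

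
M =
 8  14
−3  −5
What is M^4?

tr M = 3 and det M = 2, so the characteristic polynomial is λ² − (3)λ + (2) with roots 1 and 2.
Eigenvectors give P = [[2, 7], [−1, −3]] with P⁻¹ = [[−3, −7], [1, 2]], and M = P·diag(1, 2)·P⁻¹.
Then M^4 = P·diag(1, 16)·P⁻¹ = [[2, 112], [−1, −48]] · [[−3, −7], [1, 2]] = [[106, 210], [−45, −89]].

[[106, 210], [−45, −89]]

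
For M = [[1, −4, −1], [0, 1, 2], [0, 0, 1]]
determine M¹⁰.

[[1, −40, −370], [0, 1, 20], [0, 0, 1]]

M = I + N where N = [[0, −4, −1], [0, 0, 2], [0, 0, 0]] is strictly upper-triangular, so N³ = 0.
(I + N)¹⁰ = I + 10·N + 45·N² = [[1, −40, −370], [0, 1, 20], [0, 0, 1]].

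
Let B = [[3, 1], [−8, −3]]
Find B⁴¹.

[[3, 1], [−8, −3]]

B² = I (check: tr B = 0 and det B = −1), so B⁴¹ = B since 41 is odd.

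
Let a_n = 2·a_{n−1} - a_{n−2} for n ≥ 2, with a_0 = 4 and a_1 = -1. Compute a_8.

-36

With companion matrix B = [[2, -1], [1, 0]], [a_n, a_{n−1}]ᵀ = B·[a_{n−1}, a_{n−2}]ᵀ, so [a_8, a_7]ᵀ = B⁷·[a_1, a_0]ᵀ.
B⁷ = [[8, -7], [7, -6]], giving [a_8, a_7]ᵀ = [[-36], [-31]].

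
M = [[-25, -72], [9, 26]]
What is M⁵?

[[-265, -792], [99, 296]]

tr M = 1 and det M = -2, so the characteristic polynomial is λ² − (1)λ + (-2) with roots -1 and 2.
Eigenvectors give P = [[-3, -8], [1, 3]] with P⁻¹ = [[-3, -8], [1, 3]], and M = P·diag(-1, 2)·P⁻¹.
Then M⁵ = P·diag(-1, 32)·P⁻¹ = [[3, -256], [-1, 96]] · [[-3, -8], [1, 3]] = [[-265, -792], [99, 296]].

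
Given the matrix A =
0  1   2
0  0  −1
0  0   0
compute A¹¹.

[[0, 0, 0], [0, 0, 0], [0, 0, 0]]

A is strictly triangular, hence nilpotent: A³ = 0, so A¹¹ = 0.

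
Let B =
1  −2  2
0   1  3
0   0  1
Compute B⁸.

B = I + N where N = [[0, −2, 2], [0, 0, 3], [0, 0, 0]] is strictly upper-triangular, so N³ = 0.
(I + N)⁸ = I + 8·N + 28·N² = [[1, −16, −152], [0, 1, 24], [0, 0, 1]].

[[1, −16, −152], [0, 1, 24], [0, 0, 1]]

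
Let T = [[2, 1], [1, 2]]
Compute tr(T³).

28

T² = [[5, 4], [4, 5]]
T³ = [[14, 13], [13, 14]]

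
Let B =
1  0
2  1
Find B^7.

[[1, 0], [14, 1]]

B = I + N where N = [[0, 0], [2, 0]] is strictly lower-triangular, so N^2 = 0.
(I + N)^7 = I + 7·N = [[1, 0], [14, 1]].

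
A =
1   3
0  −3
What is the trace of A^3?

A^2 = [[1, −6], [0, 9]]
A^3 = [[1, 21], [0, −27]]

−26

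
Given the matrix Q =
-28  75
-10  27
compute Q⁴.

[[406, -975], [130, -309]]

tr Q = -1 and det Q = -6, so the characteristic polynomial is λ² − (-1)λ + (-6) with roots 2 and -3.
Eigenvectors give P = [[-5, 3], [-2, 1]] with P⁻¹ = [[1, -3], [2, -5]], and Q = P·diag(2, -3)·P⁻¹.
Then Q⁴ = P·diag(16, 81)·P⁻¹ = [[-80, 243], [-32, 81]] · [[1, -3], [2, -5]] = [[406, -975], [130, -309]].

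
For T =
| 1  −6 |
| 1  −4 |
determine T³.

tr T = −3 and det T = 2, so the characteristic polynomial is λ² − (−3)λ + (2) with roots −2 and −1.
Eigenvectors give P = [[2, 3], [1, 1]] with P⁻¹ = [[−1, 3], [1, −2]], and T = P·diag(−2, −1)·P⁻¹.
Then T³ = P·diag(−8, −1)·P⁻¹ = [[−16, −3], [−8, −1]] · [[−1, 3], [1, −2]] = [[13, −42], [7, −22]].

[[13, −42], [7, −22]]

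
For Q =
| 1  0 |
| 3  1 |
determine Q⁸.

Q = I + N where N = [[0, 0], [3, 0]] is strictly lower-triangular, so N² = 0.
(I + N)⁸ = I + 8·N = [[1, 0], [24, 1]].

[[1, 0], [24, 1]]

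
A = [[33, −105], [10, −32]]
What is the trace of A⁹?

tr A = 1 and det A = −6, so the characteristic polynomial is λ² − (1)λ + (−6) with roots 3 and −2.
Eigenvectors give P = [[7, 3], [2, 1]] with P⁻¹ = [[1, −3], [−2, 7]], and A = P·diag(3, −2)·P⁻¹.
Then A⁹ = P·diag(19683, −512)·P⁻¹ = [[137781, −1536], [39366, −512]] · [[1, −3], [−2, 7]] = [[140853, −424095], [40390, −121682]].

19171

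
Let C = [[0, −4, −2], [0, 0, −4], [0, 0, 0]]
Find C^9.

C is strictly triangular, hence nilpotent: C^3 = 0, so C^9 = 0.

[[0, 0, 0], [0, 0, 0], [0, 0, 0]]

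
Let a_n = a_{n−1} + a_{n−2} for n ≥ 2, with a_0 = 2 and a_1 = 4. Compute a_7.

With companion matrix C = [[1, 1], [1, 0]], [a_n, a_{n−1}]ᵀ = C·[a_{n−1}, a_{n−2}]ᵀ, so [a_7, a_6]ᵀ = C⁶·[a_1, a_0]ᵀ.
C⁶ = [[13, 8], [8, 5]], giving [a_7, a_6]ᵀ = [[68], [42]].

68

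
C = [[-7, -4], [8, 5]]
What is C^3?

tr C = -2 and det C = -3, so the characteristic polynomial is λ² − (-2)λ + (-3) with roots -3 and 1.
Eigenvectors give P = [[1, -1], [-1, 2]] with P⁻¹ = [[2, 1], [1, 1]], and C = P·diag(-3, 1)·P⁻¹.
Then C^3 = P·diag(-27, 1)·P⁻¹ = [[-27, -1], [27, 2]] · [[2, 1], [1, 1]] = [[-55, -28], [56, 29]].

[[-55, -28], [56, 29]]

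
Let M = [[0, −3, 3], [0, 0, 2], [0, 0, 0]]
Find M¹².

[[0, 0, 0], [0, 0, 0], [0, 0, 0]]

M is strictly triangular, hence nilpotent: M³ = 0, so M¹² = 0.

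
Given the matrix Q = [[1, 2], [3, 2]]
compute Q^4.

Q^2 = [[7, 6], [9, 10]]
Q^3 = [[25, 26], [39, 38]]
Q^4 = [[103, 102], [153, 154]]

[[103, 102], [153, 154]]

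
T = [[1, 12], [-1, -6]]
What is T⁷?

[[6049, 24708], [-2059, -8364]]

tr T = -5 and det T = 6, so the characteristic polynomial is λ² − (-5)λ + (6) with roots -3 and -2.
Eigenvectors give P = [[3, -4], [-1, 1]] with P⁻¹ = [[-1, -4], [-1, -3]], and T = P·diag(-3, -2)·P⁻¹.
Then T⁷ = P·diag(-2187, -128)·P⁻¹ = [[-6561, 512], [2187, -128]] · [[-1, -4], [-1, -3]] = [[6049, 24708], [-2059, -8364]].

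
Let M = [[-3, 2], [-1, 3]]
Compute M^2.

[[7, 0], [0, 7]]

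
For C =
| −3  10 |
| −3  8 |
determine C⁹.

tr C = 5 and det C = 6, so the characteristic polynomial is λ² − (5)λ + (6) with roots 3 and 2.
Eigenvectors give P = [[−5, −2], [−3, −1]] with P⁻¹ = [[1, −2], [−3, 5]], and C = P·diag(3, 2)·P⁻¹.
Then C⁹ = P·diag(19683, 512)·P⁻¹ = [[−98415, −1024], [−59049, −512]] · [[1, −2], [−3, 5]] = [[−95343, 191710], [−57513, 115538]].

[[−95343, 191710], [−57513, 115538]]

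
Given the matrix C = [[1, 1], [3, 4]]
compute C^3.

[[19, 24], [72, 91]]

C^2 = [[4, 5], [15, 19]]
C^3 = [[19, 24], [72, 91]]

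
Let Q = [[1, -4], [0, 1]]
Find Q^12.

Q = I + N where N = [[0, -4], [0, 0]] is strictly upper-triangular, so N^2 = 0.
(I + N)^12 = I + 12·N = [[1, -48], [0, 1]].

[[1, -48], [0, 1]]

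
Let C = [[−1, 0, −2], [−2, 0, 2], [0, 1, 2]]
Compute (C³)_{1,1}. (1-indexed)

C² = [[1, −2, −2], [2, 2, 8], [−2, 2, 6]]
C³ = [[3, −2, −10], [−6, 8, 16], [−2, 6, 20]]

3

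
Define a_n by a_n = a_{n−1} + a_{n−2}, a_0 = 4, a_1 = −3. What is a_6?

With companion matrix A = [[1, 1], [1, 0]], [a_n, a_{n−1}]ᵀ = A·[a_{n−1}, a_{n−2}]ᵀ, so [a_6, a_5]ᵀ = A⁵·[a_1, a_0]ᵀ.
A⁵ = [[8, 5], [5, 3]], giving [a_6, a_5]ᵀ = [[−4], [−3]].

−4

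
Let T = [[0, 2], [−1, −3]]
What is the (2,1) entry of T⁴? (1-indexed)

15

T² = [[−2, −6], [3, 7]]
T³ = [[6, 14], [−7, −15]]
T⁴ = [[−14, −30], [15, 31]]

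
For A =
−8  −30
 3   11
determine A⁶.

[[−566, −1890], [189, 631]]

tr A = 3 and det A = 2, so the characteristic polynomial is λ² − (3)λ + (2) with roots 1 and 2.
Eigenvectors give P = [[10, −3], [−3, 1]] with P⁻¹ = [[1, 3], [3, 10]], and A = P·diag(1, 2)·P⁻¹.
Then A⁶ = P·diag(1, 64)·P⁻¹ = [[10, −192], [−3, 64]] · [[1, 3], [3, 10]] = [[−566, −1890], [189, 631]].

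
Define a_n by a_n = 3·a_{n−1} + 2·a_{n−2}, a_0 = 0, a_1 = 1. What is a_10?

79647

With companion matrix B = [[3, 2], [1, 0]], [a_n, a_{n−1}]ᵀ = B·[a_{n−1}, a_{n−2}]ᵀ, so [a_10, a_9]ᵀ = B^9·[a_1, a_0]ᵀ.
B^9 = [[79647, 44726], [22363, 12558]], giving [a_10, a_9]ᵀ = [[79647], [22363]].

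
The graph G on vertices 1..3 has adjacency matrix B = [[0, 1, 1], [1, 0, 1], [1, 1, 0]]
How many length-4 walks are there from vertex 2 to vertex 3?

The number of length-4 walks from vertex 2 to vertex 3 is entry (2,3) of B⁴, where B is the adjacency matrix.
B² = [[2, 1, 1], [1, 2, 1], [1, 1, 2]]
B³ = [[2, 3, 3], [3, 2, 3], [3, 3, 2]]
B⁴ = [[6, 5, 5], [5, 6, 5], [5, 5, 6]]

5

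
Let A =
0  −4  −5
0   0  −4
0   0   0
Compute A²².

A is strictly triangular, hence nilpotent: A³ = 0, so A²² = 0.

[[0, 0, 0], [0, 0, 0], [0, 0, 0]]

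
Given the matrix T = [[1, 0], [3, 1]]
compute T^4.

T = I + N where N = [[0, 0], [3, 0]] is strictly lower-triangular, so N^2 = 0.
(I + N)^4 = I + 4·N = [[1, 0], [12, 1]].

[[1, 0], [12, 1]]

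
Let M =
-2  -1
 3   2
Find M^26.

M² = I (check: tr M = 0 and det M = -1), so M^26 = I since 26 is even.

[[1, 0], [0, 1]]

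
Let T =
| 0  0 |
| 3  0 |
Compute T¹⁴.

T is strictly triangular, hence nilpotent: T² = 0, so T¹⁴ = 0.

[[0, 0], [0, 0]]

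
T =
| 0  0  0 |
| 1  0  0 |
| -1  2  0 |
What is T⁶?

[[0, 0, 0], [0, 0, 0], [0, 0, 0]]

T is strictly triangular, hence nilpotent: T³ = 0, so T⁶ = 0.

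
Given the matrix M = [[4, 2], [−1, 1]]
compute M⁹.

tr M = 5 and det M = 6, so the characteristic polynomial is λ² − (5)λ + (6) with roots 2 and 3.
Eigenvectors give P = [[−1, −2], [1, 1]] with P⁻¹ = [[1, 2], [−1, −1]], and M = P·diag(2, 3)·P⁻¹.
Then M⁹ = P·diag(512, 19683)·P⁻¹ = [[−512, −39366], [512, 19683]] · [[1, 2], [−1, −1]] = [[38854, 38342], [−19171, −18659]].

[[38854, 38342], [−19171, −18659]]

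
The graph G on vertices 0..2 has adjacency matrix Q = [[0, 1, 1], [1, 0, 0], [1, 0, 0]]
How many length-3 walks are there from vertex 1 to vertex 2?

The number of length-3 walks from vertex 1 to vertex 2 is entry (1,2) of Q³, where Q is the adjacency matrix.
Q² = [[2, 0, 0], [0, 1, 1], [0, 1, 1]]
Q³ = [[0, 2, 2], [2, 0, 0], [2, 0, 0]]

0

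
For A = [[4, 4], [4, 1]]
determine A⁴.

A² = [[32, 20], [20, 17]]
A³ = [[208, 148], [148, 97]]
A⁴ = [[1424, 980], [980, 689]]

[[1424, 980], [980, 689]]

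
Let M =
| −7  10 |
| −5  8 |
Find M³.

tr M = 1 and det M = −6, so the characteristic polynomial is λ² − (1)λ + (−6) with roots −2 and 3.
Eigenvectors give P = [[2, 1], [1, 1]] with P⁻¹ = [[1, −1], [−1, 2]], and M = P·diag(−2, 3)·P⁻¹.
Then M³ = P·diag(−8, 27)·P⁻¹ = [[−16, 27], [−8, 27]] · [[1, −1], [−1, 2]] = [[−43, 70], [−35, 62]].

[[−43, 70], [−35, 62]]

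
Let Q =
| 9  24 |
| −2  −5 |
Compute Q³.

[[105, 312], [−26, −77]]

tr Q = 4 and det Q = 3, so the characteristic polynomial is λ² − (4)λ + (3) with roots 1 and 3.
Eigenvectors give P = [[3, −4], [−1, 1]] with P⁻¹ = [[−1, −4], [−1, −3]], and Q = P·diag(1, 3)·P⁻¹.
Then Q³ = P·diag(1, 27)·P⁻¹ = [[3, −108], [−1, 27]] · [[−1, −4], [−1, −3]] = [[105, 312], [−26, −77]].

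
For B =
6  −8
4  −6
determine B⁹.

tr B = 0 and det B = −4, so the characteristic polynomial is λ² − (0)λ + (−4) with roots −2 and 2.
Eigenvectors give P = [[−1, −2], [−1, −1]] with P⁻¹ = [[1, −2], [−1, 1]], and B = P·diag(−2, 2)·P⁻¹.
Then B⁹ = P·diag(−512, 512)·P⁻¹ = [[512, −1024], [512, −512]] · [[1, −2], [−1, 1]] = [[1536, −2048], [1024, −1536]].

[[1536, −2048], [1024, −1536]]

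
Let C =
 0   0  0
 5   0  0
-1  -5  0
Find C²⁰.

[[0, 0, 0], [0, 0, 0], [0, 0, 0]]

C is strictly triangular, hence nilpotent: C³ = 0, so C²⁰ = 0.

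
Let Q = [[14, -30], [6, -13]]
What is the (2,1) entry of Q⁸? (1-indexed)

tr Q = 1 and det Q = -2, so the characteristic polynomial is λ² − (1)λ + (-2) with roots 2 and -1.
Eigenvectors give P = [[-5, -2], [-2, -1]] with P⁻¹ = [[-1, 2], [2, -5]], and Q = P·diag(2, -1)·P⁻¹.
Then Q⁸ = P·diag(256, 1)·P⁻¹ = [[-1280, -2], [-512, -1]] · [[-1, 2], [2, -5]] = [[1276, -2550], [510, -1019]].

510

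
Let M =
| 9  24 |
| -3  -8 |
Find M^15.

[[9, 24], [-3, -8]]

M² = M (a projection; rank 1, trace 1), so M^15 = M.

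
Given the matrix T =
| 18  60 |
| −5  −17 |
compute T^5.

[[1068, 3300], [−275, −857]]

tr T = 1 and det T = −6, so the characteristic polynomial is λ² − (1)λ + (−6) with roots 3 and −2.
Eigenvectors give P = [[4, −3], [−1, 1]] with P⁻¹ = [[1, 3], [1, 4]], and T = P·diag(3, −2)·P⁻¹.
Then T^5 = P·diag(243, −32)·P⁻¹ = [[972, 96], [−243, −32]] · [[1, 3], [1, 4]] = [[1068, 3300], [−275, −857]].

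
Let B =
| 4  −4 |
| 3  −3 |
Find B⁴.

B² = B (a projection; rank 1, trace 1), so B⁴ = B.

[[4, −4], [3, −3]]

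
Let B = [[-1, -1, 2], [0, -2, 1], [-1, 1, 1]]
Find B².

[[-1, 5, -1], [-1, 5, -1], [0, 0, 0]]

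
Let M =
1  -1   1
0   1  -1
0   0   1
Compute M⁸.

[[1, -8, 36], [0, 1, -8], [0, 0, 1]]

M = I + N where N = [[0, -1, 1], [0, 0, -1], [0, 0, 0]] is strictly upper-triangular, so N³ = 0.
(I + N)⁸ = I + 8·N + 28·N² = [[1, -8, 36], [0, 1, -8], [0, 0, 1]].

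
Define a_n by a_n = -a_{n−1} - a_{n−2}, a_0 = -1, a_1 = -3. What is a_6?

-1

With companion matrix C = [[-1, -1], [1, 0]], [a_n, a_{n−1}]ᵀ = C·[a_{n−1}, a_{n−2}]ᵀ, so [a_6, a_5]ᵀ = C⁵·[a_1, a_0]ᵀ.
C⁵ = [[0, 1], [-1, -1]], giving [a_6, a_5]ᵀ = [[-1], [4]].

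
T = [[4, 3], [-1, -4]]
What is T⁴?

[[169, 0], [0, 169]]

T² = [[13, 0], [0, 13]]
T³ = [[52, 39], [-13, -52]]
T⁴ = [[169, 0], [0, 169]]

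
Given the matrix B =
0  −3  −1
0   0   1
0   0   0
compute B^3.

[[0, 0, 0], [0, 0, 0], [0, 0, 0]]

B is strictly triangular, hence nilpotent: B^3 = 0, so B^3 = 0.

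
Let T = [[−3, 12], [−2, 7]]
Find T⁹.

tr T = 4 and det T = 3, so the characteristic polynomial is λ² − (4)λ + (3) with roots 3 and 1.
Eigenvectors give P = [[2, 3], [1, 1]] with P⁻¹ = [[−1, 3], [1, −2]], and T = P·diag(3, 1)·P⁻¹.
Then T⁹ = P·diag(19683, 1)·P⁻¹ = [[39366, 3], [19683, 1]] · [[−1, 3], [1, −2]] = [[−39363, 118092], [−19682, 59047]].

[[−39363, 118092], [−19682, 59047]]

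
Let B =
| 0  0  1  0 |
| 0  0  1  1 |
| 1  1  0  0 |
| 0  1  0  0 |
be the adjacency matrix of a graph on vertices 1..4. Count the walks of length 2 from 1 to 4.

0

The number of length-2 walks from vertex 1 to vertex 4 is entry (1,4) of B², where B is the adjacency matrix.
B² = [[1, 1, 0, 0], [1, 2, 0, 0], [0, 0, 2, 1], [0, 0, 1, 1]]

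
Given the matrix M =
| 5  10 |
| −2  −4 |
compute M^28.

M² = M (a projection; rank 1, trace 1), so M^28 = M.

[[5, 10], [−2, −4]]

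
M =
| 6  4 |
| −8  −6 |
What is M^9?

tr M = 0 and det M = −4, so the characteristic polynomial is λ² − (0)λ + (−4) with roots 2 and −2.
Eigenvectors give P = [[−1, −1], [1, 2]] with P⁻¹ = [[−2, −1], [1, 1]], and M = P·diag(2, −2)·P⁻¹.
Then M^9 = P·diag(512, −512)·P⁻¹ = [[−512, 512], [512, −1024]] · [[−2, −1], [1, 1]] = [[1536, 1024], [−2048, −1536]].

[[1536, 1024], [−2048, −1536]]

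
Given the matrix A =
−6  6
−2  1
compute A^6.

[[2724, −3990], [1330, −1931]]

tr A = −5 and det A = 6, so the characteristic polynomial is λ² − (−5)λ + (6) with roots −3 and −2.
Eigenvectors give P = [[2, −3], [1, −2]] with P⁻¹ = [[2, −3], [1, −2]], and A = P·diag(−3, −2)·P⁻¹.
Then A^6 = P·diag(729, 64)·P⁻¹ = [[1458, −192], [729, −128]] · [[2, −3], [1, −2]] = [[2724, −3990], [1330, −1931]].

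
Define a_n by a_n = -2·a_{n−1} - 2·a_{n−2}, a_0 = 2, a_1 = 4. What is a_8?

With companion matrix A = [[-2, -2], [1, 0]], [a_n, a_{n−1}]ᵀ = A·[a_{n−1}, a_{n−2}]ᵀ, so [a_8, a_7]ᵀ = A^7·[a_1, a_0]ᵀ.
A^7 = [[0, 16], [-8, -16]], giving [a_8, a_7]ᵀ = [[32], [-64]].

32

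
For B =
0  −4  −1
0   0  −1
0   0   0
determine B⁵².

B is strictly triangular, hence nilpotent: B³ = 0, so B⁵² = 0.

[[0, 0, 0], [0, 0, 0], [0, 0, 0]]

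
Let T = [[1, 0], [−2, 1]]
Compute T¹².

T = I + N where N = [[0, 0], [−2, 0]] is strictly lower-triangular, so N² = 0.
(I + N)¹² = I + 12·N = [[1, 0], [−24, 1]].

[[1, 0], [−24, 1]]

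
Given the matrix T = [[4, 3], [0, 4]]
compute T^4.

[[256, 768], [0, 256]]

T^2 = [[16, 24], [0, 16]]
T^3 = [[64, 144], [0, 64]]
T^4 = [[256, 768], [0, 256]]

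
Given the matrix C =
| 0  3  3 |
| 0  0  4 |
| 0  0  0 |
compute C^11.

C is strictly triangular, hence nilpotent: C^3 = 0, so C^11 = 0.

[[0, 0, 0], [0, 0, 0], [0, 0, 0]]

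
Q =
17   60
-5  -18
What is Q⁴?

tr Q = -1 and det Q = -6, so the characteristic polynomial is λ² − (-1)λ + (-6) with roots 2 and -3.
Eigenvectors give P = [[4, -3], [-1, 1]] with P⁻¹ = [[1, 3], [1, 4]], and Q = P·diag(2, -3)·P⁻¹.
Then Q⁴ = P·diag(16, 81)·P⁻¹ = [[64, -243], [-16, 81]] · [[1, 3], [1, 4]] = [[-179, -780], [65, 276]].

[[-179, -780], [65, 276]]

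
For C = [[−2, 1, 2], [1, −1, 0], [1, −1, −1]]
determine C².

[[7, −5, −6], [−3, 2, 2], [−4, 3, 3]]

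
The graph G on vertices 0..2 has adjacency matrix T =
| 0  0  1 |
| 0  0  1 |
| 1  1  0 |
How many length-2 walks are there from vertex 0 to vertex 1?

The number of length-2 walks from vertex 0 to vertex 1 is entry (0,1) of T², where T is the adjacency matrix.
T² = [[1, 1, 0], [1, 1, 0], [0, 0, 2]]

1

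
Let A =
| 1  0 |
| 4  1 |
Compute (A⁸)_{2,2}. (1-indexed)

A = I + N where N = [[0, 0], [4, 0]] is strictly lower-triangular, so N² = 0.
(I + N)⁸ = I + 8·N = [[1, 0], [32, 1]].

1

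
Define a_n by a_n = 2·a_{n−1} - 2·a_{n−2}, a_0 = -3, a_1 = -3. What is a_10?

0

With companion matrix A = [[2, -2], [1, 0]], [a_n, a_{n−1}]ᵀ = A·[a_{n−1}, a_{n−2}]ᵀ, so [a_10, a_9]ᵀ = A⁹·[a_1, a_0]ᵀ.
A⁹ = [[32, -32], [16, 0]], giving [a_10, a_9]ᵀ = [[0], [-48]].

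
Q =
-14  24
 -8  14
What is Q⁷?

tr Q = 0 and det Q = -4, so the characteristic polynomial is λ² − (0)λ + (-4) with roots -2 and 2.
Eigenvectors give P = [[2, 3], [1, 2]] with P⁻¹ = [[2, -3], [-1, 2]], and Q = P·diag(-2, 2)·P⁻¹.
Then Q⁷ = P·diag(-128, 128)·P⁻¹ = [[-256, 384], [-128, 256]] · [[2, -3], [-1, 2]] = [[-896, 1536], [-512, 896]].

[[-896, 1536], [-512, 896]]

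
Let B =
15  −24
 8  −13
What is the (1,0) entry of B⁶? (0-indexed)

tr B = 2 and det B = −3, so the characteristic polynomial is λ² − (2)λ + (−3) with roots 3 and −1.
Eigenvectors give P = [[−2, 3], [−1, 2]] with P⁻¹ = [[−2, 3], [−1, 2]], and B = P·diag(3, −1)·P⁻¹.
Then B⁶ = P·diag(729, 1)·P⁻¹ = [[−1458, 3], [−729, 2]] · [[−2, 3], [−1, 2]] = [[2913, −4368], [1456, −2183]].

1456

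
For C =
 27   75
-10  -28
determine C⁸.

[[-31269, -94575], [12610, 38086]]

tr C = -1 and det C = -6, so the characteristic polynomial is λ² − (-1)λ + (-6) with roots -3 and 2.
Eigenvectors give P = [[-5, -3], [2, 1]] with P⁻¹ = [[1, 3], [-2, -5]], and C = P·diag(-3, 2)·P⁻¹.
Then C⁸ = P·diag(6561, 256)·P⁻¹ = [[-32805, -768], [13122, 256]] · [[1, 3], [-2, -5]] = [[-31269, -94575], [12610, 38086]].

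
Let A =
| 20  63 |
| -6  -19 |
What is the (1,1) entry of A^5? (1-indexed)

230

tr A = 1 and det A = -2, so the characteristic polynomial is λ² − (1)λ + (-2) with roots -1 and 2.
Eigenvectors give P = [[-3, 7], [1, -2]] with P⁻¹ = [[2, 7], [1, 3]], and A = P·diag(-1, 2)·P⁻¹.
Then A^5 = P·diag(-1, 32)·P⁻¹ = [[3, 224], [-1, -64]] · [[2, 7], [1, 3]] = [[230, 693], [-66, -199]].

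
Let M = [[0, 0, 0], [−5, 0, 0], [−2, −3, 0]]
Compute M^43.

[[0, 0, 0], [0, 0, 0], [0, 0, 0]]

M is strictly triangular, hence nilpotent: M^3 = 0, so M^43 = 0.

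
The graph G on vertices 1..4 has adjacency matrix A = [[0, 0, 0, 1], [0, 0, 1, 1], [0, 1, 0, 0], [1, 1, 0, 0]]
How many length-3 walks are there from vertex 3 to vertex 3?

The number of length-3 walks from vertex 3 to vertex 3 is entry (3,3) of A³, where A is the adjacency matrix.
A² = [[1, 1, 0, 0], [1, 2, 0, 0], [0, 0, 1, 1], [0, 0, 1, 2]]
A³ = [[0, 0, 1, 2], [0, 0, 2, 3], [1, 2, 0, 0], [2, 3, 0, 0]]

0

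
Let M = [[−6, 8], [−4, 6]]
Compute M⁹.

[[−1536, 2048], [−1024, 1536]]

tr M = 0 and det M = −4, so the characteristic polynomial is λ² − (0)λ + (−4) with roots 2 and −2.
Eigenvectors give P = [[−1, −2], [−1, −1]] with P⁻¹ = [[1, −2], [−1, 1]], and M = P·diag(2, −2)·P⁻¹.
Then M⁹ = P·diag(512, −512)·P⁻¹ = [[−512, 1024], [−512, 512]] · [[1, −2], [−1, 1]] = [[−1536, 2048], [−1024, 1536]].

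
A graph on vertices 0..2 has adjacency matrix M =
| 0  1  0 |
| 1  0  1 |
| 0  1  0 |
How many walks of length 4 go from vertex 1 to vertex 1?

The number of length-4 walks from vertex 1 to vertex 1 is entry (1,1) of M⁴, where M is the adjacency matrix.
M² = [[1, 0, 1], [0, 2, 0], [1, 0, 1]]
M³ = [[0, 2, 0], [2, 0, 2], [0, 2, 0]]
M⁴ = [[2, 0, 2], [0, 4, 0], [2, 0, 2]]

4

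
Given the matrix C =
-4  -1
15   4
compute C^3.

C² = I (check: tr C = 0 and det C = -1), so C^3 = C since 3 is odd.

[[-4, -1], [15, 4]]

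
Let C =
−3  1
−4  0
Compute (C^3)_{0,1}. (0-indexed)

5

C^2 = [[5, −3], [12, −4]]
C^3 = [[−3, 5], [−20, 12]]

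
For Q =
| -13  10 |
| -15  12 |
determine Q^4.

[[211, -130], [195, -114]]

tr Q = -1 and det Q = -6, so the characteristic polynomial is λ² − (-1)λ + (-6) with roots -3 and 2.
Eigenvectors give P = [[1, 2], [1, 3]] with P⁻¹ = [[3, -2], [-1, 1]], and Q = P·diag(-3, 2)·P⁻¹.
Then Q^4 = P·diag(81, 16)·P⁻¹ = [[81, 32], [81, 48]] · [[3, -2], [-1, 1]] = [[211, -130], [195, -114]].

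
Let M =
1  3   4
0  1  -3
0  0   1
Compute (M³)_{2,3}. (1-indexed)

M = I + N where N = [[0, 3, 4], [0, 0, -3], [0, 0, 0]] is strictly upper-triangular, so N³ = 0.
(I + N)³ = I + 3·N + 3·N² = [[1, 9, -15], [0, 1, -9], [0, 0, 1]].

-9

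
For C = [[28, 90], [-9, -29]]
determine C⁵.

tr C = -1 and det C = -2, so the characteristic polynomial is λ² − (-1)λ + (-2) with roots -2 and 1.
Eigenvectors give P = [[3, 10], [-1, -3]] with P⁻¹ = [[-3, -10], [1, 3]], and C = P·diag(-2, 1)·P⁻¹.
Then C⁵ = P·diag(-32, 1)·P⁻¹ = [[-96, 10], [32, -3]] · [[-3, -10], [1, 3]] = [[298, 990], [-99, -329]].

[[298, 990], [-99, -329]]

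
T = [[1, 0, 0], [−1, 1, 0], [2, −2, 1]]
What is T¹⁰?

T = I + N where N = [[0, 0, 0], [−1, 0, 0], [2, −2, 0]] is strictly lower-triangular, so N³ = 0.
(I + N)¹⁰ = I + 10·N + 45·N² = [[1, 0, 0], [−10, 1, 0], [110, −20, 1]].

[[1, 0, 0], [−10, 1, 0], [110, −20, 1]]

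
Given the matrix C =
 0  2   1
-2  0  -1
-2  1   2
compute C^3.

[[-2, -12, -7], [18, 0, -1], [2, -11, -2]]

C^2 = [[-6, 1, 0], [2, -5, -4], [-6, -2, 1]]
C^3 = [[-2, -12, -7], [18, 0, -1], [2, -11, -2]]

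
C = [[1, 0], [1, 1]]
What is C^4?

[[1, 0], [4, 1]]

C = I + N where N = [[0, 0], [1, 0]] is strictly lower-triangular, so N^2 = 0.
(I + N)^4 = I + 4·N = [[1, 0], [4, 1]].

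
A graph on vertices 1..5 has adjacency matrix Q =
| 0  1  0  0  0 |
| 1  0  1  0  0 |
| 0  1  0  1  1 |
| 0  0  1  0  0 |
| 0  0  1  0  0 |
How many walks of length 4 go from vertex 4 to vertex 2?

4

The number of length-4 walks from vertex 4 to vertex 2 is entry (4,2) of Q^4, where Q is the adjacency matrix.
Q^2 = [[1, 0, 1, 0, 0], [0, 2, 0, 1, 1], [1, 0, 3, 0, 0], [0, 1, 0, 1, 1], [0, 1, 0, 1, 1]]
Q^3 = [[0, 2, 0, 1, 1], [2, 0, 4, 0, 0], [0, 4, 0, 3, 3], [1, 0, 3, 0, 0], [1, 0, 3, 0, 0]]
Q^4 = [[2, 0, 4, 0, 0], [0, 6, 0, 4, 4], [4, 0, 10, 0, 0], [0, 4, 0, 3, 3], [0, 4, 0, 3, 3]]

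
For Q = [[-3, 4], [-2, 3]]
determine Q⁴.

Q² = I (check: tr Q = 0 and det Q = -1), so Q⁴ = I since 4 is even.

[[1, 0], [0, 1]]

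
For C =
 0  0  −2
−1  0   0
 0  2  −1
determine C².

[[0, −4, 2], [0, 0, 2], [−2, −2, 1]]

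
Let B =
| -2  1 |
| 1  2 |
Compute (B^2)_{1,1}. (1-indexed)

5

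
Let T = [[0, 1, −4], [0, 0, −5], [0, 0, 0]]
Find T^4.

T is strictly triangular, hence nilpotent: T^3 = 0, so T^4 = 0.

[[0, 0, 0], [0, 0, 0], [0, 0, 0]]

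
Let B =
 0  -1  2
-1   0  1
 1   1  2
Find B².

[[3, 2, 3], [1, 2, 0], [1, 1, 7]]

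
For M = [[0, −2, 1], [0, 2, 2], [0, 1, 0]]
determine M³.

[[0, −10, −6], [0, 16, 12], [0, 6, 4]]

M² = [[0, −3, −4], [0, 6, 4], [0, 2, 2]]
M³ = [[0, −10, −6], [0, 16, 12], [0, 6, 4]]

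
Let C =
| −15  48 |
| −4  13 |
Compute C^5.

tr C = −2 and det C = −3, so the characteristic polynomial is λ² − (−2)λ + (−3) with roots −3 and 1.
Eigenvectors give P = [[4, 3], [1, 1]] with P⁻¹ = [[1, −3], [−1, 4]], and C = P·diag(−3, 1)·P⁻¹.
Then C^5 = P·diag(−243, 1)·P⁻¹ = [[−972, 3], [−243, 1]] · [[1, −3], [−1, 4]] = [[−975, 2928], [−244, 733]].

[[−975, 2928], [−244, 733]]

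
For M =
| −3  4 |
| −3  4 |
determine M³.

M² = [[−3, 4], [−3, 4]]
M³ = [[−3, 4], [−3, 4]]

[[−3, 4], [−3, 4]]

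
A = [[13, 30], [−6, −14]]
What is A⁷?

tr A = −1 and det A = −2, so the characteristic polynomial is λ² − (−1)λ + (−2) with roots −2 and 1.
Eigenvectors give P = [[−2, 5], [1, −2]] with P⁻¹ = [[2, 5], [1, 2]], and A = P·diag(−2, 1)·P⁻¹.
Then A⁷ = P·diag(−128, 1)·P⁻¹ = [[256, 5], [−128, −2]] · [[2, 5], [1, 2]] = [[517, 1290], [−258, −644]].

[[517, 1290], [−258, −644]]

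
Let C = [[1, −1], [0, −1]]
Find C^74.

[[1, 0], [0, 1]]

C² = I (check: tr C = 0 and det C = −1), so C^74 = I since 74 is even.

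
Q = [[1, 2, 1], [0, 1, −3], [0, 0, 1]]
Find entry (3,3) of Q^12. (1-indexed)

1

Q = I + N where N = [[0, 2, 1], [0, 0, −3], [0, 0, 0]] is strictly upper-triangular, so N^3 = 0.
(I + N)^12 = I + 12·N + 66·N^2 = [[1, 24, −384], [0, 1, −36], [0, 0, 1]].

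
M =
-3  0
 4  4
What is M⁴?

[[81, 0], [100, 256]]

M² = [[9, 0], [4, 16]]
M³ = [[-27, 0], [52, 64]]
M⁴ = [[81, 0], [100, 256]]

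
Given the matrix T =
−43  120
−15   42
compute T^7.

[[−20707, 55560], [−6945, 18648]]

tr T = −1 and det T = −6, so the characteristic polynomial is λ² − (−1)λ + (−6) with roots −3 and 2.
Eigenvectors give P = [[−3, −8], [−1, −3]] with P⁻¹ = [[−3, 8], [1, −3]], and T = P·diag(−3, 2)·P⁻¹.
Then T^7 = P·diag(−2187, 128)·P⁻¹ = [[6561, −1024], [2187, −384]] · [[−3, 8], [1, −3]] = [[−20707, 55560], [−6945, 18648]].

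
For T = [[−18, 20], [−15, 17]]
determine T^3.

tr T = −1 and det T = −6, so the characteristic polynomial is λ² − (−1)λ + (−6) with roots 2 and −3.
Eigenvectors give P = [[1, 4], [1, 3]] with P⁻¹ = [[−3, 4], [1, −1]], and T = P·diag(2, −3)·P⁻¹.
Then T^3 = P·diag(8, −27)·P⁻¹ = [[8, −108], [8, −81]] · [[−3, 4], [1, −1]] = [[−132, 140], [−105, 113]].

[[−132, 140], [−105, 113]]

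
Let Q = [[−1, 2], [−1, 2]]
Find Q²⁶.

[[−1, 2], [−1, 2]]

Q² = Q (a projection; rank 1, trace 1), so Q²⁶ = Q.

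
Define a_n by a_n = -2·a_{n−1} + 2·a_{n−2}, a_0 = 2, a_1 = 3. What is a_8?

With companion matrix C = [[-2, 2], [1, 0]], [a_n, a_{n−1}]ᵀ = C·[a_{n−1}, a_{n−2}]ᵀ, so [a_8, a_7]ᵀ = C⁷·[a_1, a_0]ᵀ.
C⁷ = [[-896, 656], [328, -240]], giving [a_8, a_7]ᵀ = [[-1376], [504]].

-1376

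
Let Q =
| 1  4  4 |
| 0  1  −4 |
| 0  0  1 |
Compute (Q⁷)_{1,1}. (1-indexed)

1

Q = I + N where N = [[0, 4, 4], [0, 0, −4], [0, 0, 0]] is strictly upper-triangular, so N³ = 0.
(I + N)⁷ = I + 7·N + 21·N² = [[1, 28, −308], [0, 1, −28], [0, 0, 1]].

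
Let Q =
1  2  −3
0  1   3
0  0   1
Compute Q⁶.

Q = I + N where N = [[0, 2, −3], [0, 0, 3], [0, 0, 0]] is strictly upper-triangular, so N³ = 0.
(I + N)⁶ = I + 6·N + 15·N² = [[1, 12, 72], [0, 1, 18], [0, 0, 1]].

[[1, 12, 72], [0, 1, 18], [0, 0, 1]]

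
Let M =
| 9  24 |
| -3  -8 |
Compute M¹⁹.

[[9, 24], [-3, -8]]

M² = M (a projection; rank 1, trace 1), so M¹⁹ = M.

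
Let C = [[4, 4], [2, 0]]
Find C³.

C² = [[24, 16], [8, 8]]
C³ = [[128, 96], [48, 32]]

[[128, 96], [48, 32]]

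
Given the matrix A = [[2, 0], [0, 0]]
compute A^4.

A^2 = [[4, 0], [0, 0]]
A^3 = [[8, 0], [0, 0]]
A^4 = [[16, 0], [0, 0]]

[[16, 0], [0, 0]]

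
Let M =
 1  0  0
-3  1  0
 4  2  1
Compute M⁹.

M = I + N where N = [[0, 0, 0], [-3, 0, 0], [4, 2, 0]] is strictly lower-triangular, so N³ = 0.
(I + N)⁹ = I + 9·N + 36·N² = [[1, 0, 0], [-27, 1, 0], [-180, 18, 1]].

[[1, 0, 0], [-27, 1, 0], [-180, 18, 1]]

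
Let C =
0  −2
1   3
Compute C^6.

tr C = 3 and det C = 2, so the characteristic polynomial is λ² − (3)λ + (2) with roots 2 and 1.
Eigenvectors give P = [[−1, 2], [1, −1]] with P⁻¹ = [[1, 2], [1, 1]], and C = P·diag(2, 1)·P⁻¹.
Then C^6 = P·diag(64, 1)·P⁻¹ = [[−64, 2], [64, −1]] · [[1, 2], [1, 1]] = [[−62, −126], [63, 127]].

[[−62, −126], [63, 127]]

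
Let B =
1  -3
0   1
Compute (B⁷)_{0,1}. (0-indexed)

B = I + N where N = [[0, -3], [0, 0]] is strictly upper-triangular, so N² = 0.
(I + N)⁷ = I + 7·N = [[1, -21], [0, 1]].

-21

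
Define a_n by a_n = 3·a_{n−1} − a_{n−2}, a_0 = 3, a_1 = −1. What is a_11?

−38006

With companion matrix A = [[3, −1], [1, 0]], [a_n, a_{n−1}]ᵀ = A·[a_{n−1}, a_{n−2}]ᵀ, so [a_11, a_10]ᵀ = A¹⁰·[a_1, a_0]ᵀ.
A¹⁰ = [[17711, −6765], [6765, −2584]], giving [a_11, a_10]ᵀ = [[−38006], [−14517]].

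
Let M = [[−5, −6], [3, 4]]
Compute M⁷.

tr M = −1 and det M = −2, so the characteristic polynomial is λ² − (−1)λ + (−2) with roots 1 and −2.
Eigenvectors give P = [[−1, 2], [1, −1]] with P⁻¹ = [[1, 2], [1, 1]], and M = P·diag(1, −2)·P⁻¹.
Then M⁷ = P·diag(1, −128)·P⁻¹ = [[−1, −256], [1, 128]] · [[1, 2], [1, 1]] = [[−257, −258], [129, 130]].

[[−257, −258], [129, 130]]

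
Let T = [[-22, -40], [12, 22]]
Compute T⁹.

tr T = 0 and det T = -4, so the characteristic polynomial is λ² − (0)λ + (-4) with roots 2 and -2.
Eigenvectors give P = [[-5, -2], [3, 1]] with P⁻¹ = [[1, 2], [-3, -5]], and T = P·diag(2, -2)·P⁻¹.
Then T⁹ = P·diag(512, -512)·P⁻¹ = [[-2560, 1024], [1536, -512]] · [[1, 2], [-3, -5]] = [[-5632, -10240], [3072, 5632]].

[[-5632, -10240], [3072, 5632]]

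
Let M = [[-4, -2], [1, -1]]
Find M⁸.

tr M = -5 and det M = 6, so the characteristic polynomial is λ² − (-5)λ + (6) with roots -3 and -2.
Eigenvectors give P = [[-2, -1], [1, 1]] with P⁻¹ = [[-1, -1], [1, 2]], and M = P·diag(-3, -2)·P⁻¹.
Then M⁸ = P·diag(6561, 256)·P⁻¹ = [[-13122, -256], [6561, 256]] · [[-1, -1], [1, 2]] = [[12866, 12610], [-6305, -6049]].

[[12866, 12610], [-6305, -6049]]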